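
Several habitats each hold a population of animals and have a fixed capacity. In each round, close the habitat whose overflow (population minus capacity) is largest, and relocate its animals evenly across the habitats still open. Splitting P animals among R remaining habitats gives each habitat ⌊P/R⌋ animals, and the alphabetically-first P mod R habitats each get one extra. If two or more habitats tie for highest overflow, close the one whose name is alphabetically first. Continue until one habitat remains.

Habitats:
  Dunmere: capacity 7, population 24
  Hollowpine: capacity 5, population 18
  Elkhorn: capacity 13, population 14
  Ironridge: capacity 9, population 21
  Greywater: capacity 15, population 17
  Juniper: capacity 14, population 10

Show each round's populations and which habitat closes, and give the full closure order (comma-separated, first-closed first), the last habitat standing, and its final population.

Round 1: Dunmere=24 Elkhorn=14 Greywater=17 Hollowpine=18 Ironridge=21 Juniper=10 → close Dunmere (overflow 17)
  24÷5 = 4 each, +1 to first 4
Round 2: Elkhorn=19 Greywater=22 Hollowpine=23 Ironridge=26 Juniper=14 → close Hollowpine (overflow 18)
  23÷4 = 5 each, +1 to first 3
Round 3: Elkhorn=25 Greywater=28 Ironridge=32 Juniper=19 → close Ironridge (overflow 23)
  32÷3 = 10 each, +1 to first 2
Round 4: Elkhorn=36 Greywater=39 Juniper=29 → close Greywater (overflow 24)
  39÷2 = 19 each, +1 to first 1
Round 5: Elkhorn=56 Juniper=48 → close Elkhorn (overflow 43)
  56÷1 = 56 each, +1 to first 0

Closure order: Dunmere, Hollowpine, Ironridge, Greywater, Elkhorn
Last habitat: Juniper with 104 animals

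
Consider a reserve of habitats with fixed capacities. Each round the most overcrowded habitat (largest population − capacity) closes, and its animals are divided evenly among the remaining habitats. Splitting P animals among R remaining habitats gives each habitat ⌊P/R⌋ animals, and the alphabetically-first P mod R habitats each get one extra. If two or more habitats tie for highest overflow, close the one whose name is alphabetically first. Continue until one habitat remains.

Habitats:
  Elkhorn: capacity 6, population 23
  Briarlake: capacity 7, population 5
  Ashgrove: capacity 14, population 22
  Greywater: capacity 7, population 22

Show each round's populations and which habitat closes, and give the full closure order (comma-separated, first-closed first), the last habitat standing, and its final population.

Closure order: Elkhorn, Greywater, Ashgrove
Last habitat: Briarlake with 72 animals

Round 1: Ashgrove=22 Briarlake=5 Elkhorn=23 Greywater=22 → close Elkhorn (overflow 17)
  23÷3 = 7 each, +1 to first 2
Round 2: Ashgrove=30 Briarlake=13 Greywater=29 → close Greywater (overflow 22)
  29÷2 = 14 each, +1 to first 1
Round 3: Ashgrove=45 Briarlake=27 → close Ashgrove (overflow 31)
  45÷1 = 45 each, +1 to first 0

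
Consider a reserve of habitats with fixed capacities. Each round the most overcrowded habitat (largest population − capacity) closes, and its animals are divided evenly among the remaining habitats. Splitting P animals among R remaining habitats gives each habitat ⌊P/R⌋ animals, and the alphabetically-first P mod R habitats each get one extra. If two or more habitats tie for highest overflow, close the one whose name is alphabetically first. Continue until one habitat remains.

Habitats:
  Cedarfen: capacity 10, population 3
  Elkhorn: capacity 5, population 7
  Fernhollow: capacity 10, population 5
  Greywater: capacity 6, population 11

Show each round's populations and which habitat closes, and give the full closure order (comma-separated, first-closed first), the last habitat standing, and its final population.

Round 1: Cedarfen=3 Elkhorn=7 Fernhollow=5 Greywater=11 → close Greywater (overflow 5)
  11÷3 = 3 each, +1 to first 2
Round 2: Cedarfen=7 Elkhorn=11 Fernhollow=8 → close Elkhorn (overflow 6)
  11÷2 = 5 each, +1 to first 1
Round 3: Cedarfen=13 Fernhollow=13 → close Cedarfen (overflow 3)
  13÷1 = 13 each, +1 to first 0

Closure order: Greywater, Elkhorn, Cedarfen
Last habitat: Fernhollow with 26 animals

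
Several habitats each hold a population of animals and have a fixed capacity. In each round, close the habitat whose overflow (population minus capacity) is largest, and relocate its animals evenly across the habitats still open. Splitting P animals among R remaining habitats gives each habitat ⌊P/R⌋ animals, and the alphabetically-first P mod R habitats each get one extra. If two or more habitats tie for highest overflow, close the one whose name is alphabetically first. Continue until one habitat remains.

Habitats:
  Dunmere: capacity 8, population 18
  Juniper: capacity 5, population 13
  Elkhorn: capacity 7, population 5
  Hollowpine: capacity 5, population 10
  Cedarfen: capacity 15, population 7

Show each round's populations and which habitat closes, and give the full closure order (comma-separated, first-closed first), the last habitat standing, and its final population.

Round 1: Cedarfen=7 Dunmere=18 Elkhorn=5 Hollowpine=10 Juniper=13 → close Dunmere (overflow 10)
  18÷4 = 4 each, +1 to first 2
Round 2: Cedarfen=12 Elkhorn=10 Hollowpine=14 Juniper=17 → close Juniper (overflow 12)
  17÷3 = 5 each, +1 to first 2
Round 3: Cedarfen=18 Elkhorn=16 Hollowpine=19 → close Hollowpine (overflow 14)
  19÷2 = 9 each, +1 to first 1
Round 4: Cedarfen=28 Elkhorn=25 → close Elkhorn (overflow 18)
  25÷1 = 25 each, +1 to first 0

Closure order: Dunmere, Juniper, Hollowpine, Elkhorn
Last habitat: Cedarfen with 53 animals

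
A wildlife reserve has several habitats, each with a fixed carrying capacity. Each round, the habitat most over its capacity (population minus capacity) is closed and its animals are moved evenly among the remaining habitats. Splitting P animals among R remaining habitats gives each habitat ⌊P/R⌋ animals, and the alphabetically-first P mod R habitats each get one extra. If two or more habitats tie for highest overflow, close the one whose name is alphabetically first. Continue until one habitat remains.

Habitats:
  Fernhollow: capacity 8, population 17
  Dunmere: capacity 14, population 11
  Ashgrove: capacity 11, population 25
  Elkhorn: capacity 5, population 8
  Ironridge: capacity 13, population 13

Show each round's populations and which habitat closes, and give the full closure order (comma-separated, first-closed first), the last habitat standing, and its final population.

Closure order: Ashgrove, Fernhollow, Elkhorn, Ironridge
Last habitat: Dunmere with 74 animals

Round 1: Ashgrove=25 Dunmere=11 Elkhorn=8 Fernhollow=17 Ironridge=13 → close Ashgrove (overflow 14)
  25÷4 = 6 each, +1 to first 1
Round 2: Dunmere=18 Elkhorn=14 Fernhollow=23 Ironridge=19 → close Fernhollow (overflow 15)
  23÷3 = 7 each, +1 to first 2
Round 3: Dunmere=26 Elkhorn=22 Ironridge=26 → close Elkhorn (overflow 17)
  22÷2 = 11 each, +1 to first 0
Round 4: Dunmere=37 Ironridge=37 → close Ironridge (overflow 24)
  37÷1 = 37 each, +1 to first 0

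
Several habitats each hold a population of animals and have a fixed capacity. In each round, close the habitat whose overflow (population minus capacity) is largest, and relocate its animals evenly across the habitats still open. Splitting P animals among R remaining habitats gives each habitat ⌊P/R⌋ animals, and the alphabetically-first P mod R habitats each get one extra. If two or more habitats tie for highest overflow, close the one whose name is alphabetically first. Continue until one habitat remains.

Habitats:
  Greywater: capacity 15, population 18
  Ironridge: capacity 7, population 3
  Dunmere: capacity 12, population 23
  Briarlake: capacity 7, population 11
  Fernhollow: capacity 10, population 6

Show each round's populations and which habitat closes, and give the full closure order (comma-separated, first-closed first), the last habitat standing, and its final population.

Round 1: Briarlake=11 Dunmere=23 Fernhollow=6 Greywater=18 Ironridge=3 → close Dunmere (overflow 11)
  23÷4 = 5 each, +1 to first 3
Round 2: Briarlake=17 Fernhollow=12 Greywater=24 Ironridge=8 → close Briarlake (overflow 10)
  17÷3 = 5 each, +1 to first 2
Round 3: Fernhollow=18 Greywater=30 Ironridge=13 → close Greywater (overflow 15)
  30÷2 = 15 each, +1 to first 0
Round 4: Fernhollow=33 Ironridge=28 → close Fernhollow (overflow 23)
  33÷1 = 33 each, +1 to first 0

Closure order: Dunmere, Briarlake, Greywater, Fernhollow
Last habitat: Ironridge with 61 animals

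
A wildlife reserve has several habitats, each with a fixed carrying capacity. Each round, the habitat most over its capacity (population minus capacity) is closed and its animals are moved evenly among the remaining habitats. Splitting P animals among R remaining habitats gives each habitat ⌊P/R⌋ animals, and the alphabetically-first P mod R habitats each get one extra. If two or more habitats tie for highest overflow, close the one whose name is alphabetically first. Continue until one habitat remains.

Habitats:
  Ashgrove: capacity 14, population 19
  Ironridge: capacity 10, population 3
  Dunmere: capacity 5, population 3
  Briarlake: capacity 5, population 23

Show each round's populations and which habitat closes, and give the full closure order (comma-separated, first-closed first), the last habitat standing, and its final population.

Closure order: Briarlake, Ashgrove, Dunmere
Last habitat: Ironridge with 48 animals

Round 1: Ashgrove=19 Briarlake=23 Dunmere=3 Ironridge=3 → close Briarlake (overflow 18)
  23÷3 = 7 each, +1 to first 2
Round 2: Ashgrove=27 Dunmere=11 Ironridge=10 → close Ashgrove (overflow 13)
  27÷2 = 13 each, +1 to first 1
Round 3: Dunmere=25 Ironridge=23 → close Dunmere (overflow 20)
  25÷1 = 25 each, +1 to first 0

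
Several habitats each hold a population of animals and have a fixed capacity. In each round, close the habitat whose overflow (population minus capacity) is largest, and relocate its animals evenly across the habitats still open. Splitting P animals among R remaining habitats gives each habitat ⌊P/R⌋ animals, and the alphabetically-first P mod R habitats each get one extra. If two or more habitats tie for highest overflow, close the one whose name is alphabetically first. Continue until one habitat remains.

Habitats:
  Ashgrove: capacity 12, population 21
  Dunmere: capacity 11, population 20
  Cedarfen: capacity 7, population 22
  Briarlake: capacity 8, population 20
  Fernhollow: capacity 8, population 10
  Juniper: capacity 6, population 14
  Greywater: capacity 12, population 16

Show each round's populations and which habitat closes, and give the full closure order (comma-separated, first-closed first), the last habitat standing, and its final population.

Round 1: Ashgrove=21 Briarlake=20 Cedarfen=22 Dunmere=20 Fernhollow=10 Greywater=16 Juniper=14 → close Cedarfen (overflow 15)
  22÷6 = 3 each, +1 to first 4
Round 2: Ashgrove=25 Briarlake=24 Dunmere=24 Fernhollow=14 Greywater=19 Juniper=17 → close Briarlake (overflow 16)
  24÷5 = 4 each, +1 to first 4
Round 3: Ashgrove=30 Dunmere=29 Fernhollow=19 Greywater=24 Juniper=21 → close Ashgrove (overflow 18)
  30÷4 = 7 each, +1 to first 2
Round 4: Dunmere=37 Fernhollow=27 Greywater=31 Juniper=28 → close Dunmere (overflow 26)
  37÷3 = 12 each, +1 to first 1
Round 5: Fernhollow=40 Greywater=43 Juniper=40 → close Juniper (overflow 34)
  40÷2 = 20 each, +1 to first 0
Round 6: Fernhollow=60 Greywater=63 → close Fernhollow (overflow 52)
  60÷1 = 60 each, +1 to first 0

Closure order: Cedarfen, Briarlake, Ashgrove, Dunmere, Juniper, Fernhollow
Last habitat: Greywater with 123 animals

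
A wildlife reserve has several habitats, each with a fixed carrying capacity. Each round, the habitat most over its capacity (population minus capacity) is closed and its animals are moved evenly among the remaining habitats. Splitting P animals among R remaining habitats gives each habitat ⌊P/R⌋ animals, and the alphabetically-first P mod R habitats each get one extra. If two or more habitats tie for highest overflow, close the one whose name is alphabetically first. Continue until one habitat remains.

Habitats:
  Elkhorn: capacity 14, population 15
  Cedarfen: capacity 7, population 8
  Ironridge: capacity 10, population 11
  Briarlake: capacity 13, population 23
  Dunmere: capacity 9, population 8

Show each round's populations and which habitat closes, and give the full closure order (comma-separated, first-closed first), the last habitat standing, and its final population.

Closure order: Briarlake, Cedarfen, Elkhorn, Dunmere
Last habitat: Ironridge with 65 animals

Round 1: Briarlake=23 Cedarfen=8 Dunmere=8 Elkhorn=15 Ironridge=11 → close Briarlake (overflow 10)
  23÷4 = 5 each, +1 to first 3
Round 2: Cedarfen=14 Dunmere=14 Elkhorn=21 Ironridge=16 → close Cedarfen (overflow 7)
  14÷3 = 4 each, +1 to first 2
Round 3: Dunmere=19 Elkhorn=26 Ironridge=20 → close Elkhorn (overflow 12)
  26÷2 = 13 each, +1 to first 0
Round 4: Dunmere=32 Ironridge=33 → close Dunmere (overflow 23)
  32÷1 = 32 each, +1 to first 0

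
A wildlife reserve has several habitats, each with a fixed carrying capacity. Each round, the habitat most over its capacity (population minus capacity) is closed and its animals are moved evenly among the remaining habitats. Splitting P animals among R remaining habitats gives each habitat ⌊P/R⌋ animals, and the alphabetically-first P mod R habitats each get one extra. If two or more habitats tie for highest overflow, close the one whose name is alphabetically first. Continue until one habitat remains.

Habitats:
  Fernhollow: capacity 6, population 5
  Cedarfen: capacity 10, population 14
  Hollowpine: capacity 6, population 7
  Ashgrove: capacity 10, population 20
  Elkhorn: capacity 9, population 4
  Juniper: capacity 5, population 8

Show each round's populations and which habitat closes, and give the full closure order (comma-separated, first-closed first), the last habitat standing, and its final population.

Round 1: Ashgrove=20 Cedarfen=14 Elkhorn=4 Fernhollow=5 Hollowpine=7 Juniper=8 → close Ashgrove (overflow 10)
  20÷5 = 4 each, +1 to first 0
Round 2: Cedarfen=18 Elkhorn=8 Fernhollow=9 Hollowpine=11 Juniper=12 → close Cedarfen (overflow 8)
  18÷4 = 4 each, +1 to first 2
Round 3: Elkhorn=13 Fernhollow=14 Hollowpine=15 Juniper=16 → close Juniper (overflow 11)
  16÷3 = 5 each, +1 to first 1
Round 4: Elkhorn=19 Fernhollow=19 Hollowpine=20 → close Hollowpine (overflow 14)
  20÷2 = 10 each, +1 to first 0
Round 5: Elkhorn=29 Fernhollow=29 → close Fernhollow (overflow 23)
  29÷1 = 29 each, +1 to first 0

Closure order: Ashgrove, Cedarfen, Juniper, Hollowpine, Fernhollow
Last habitat: Elkhorn with 58 animals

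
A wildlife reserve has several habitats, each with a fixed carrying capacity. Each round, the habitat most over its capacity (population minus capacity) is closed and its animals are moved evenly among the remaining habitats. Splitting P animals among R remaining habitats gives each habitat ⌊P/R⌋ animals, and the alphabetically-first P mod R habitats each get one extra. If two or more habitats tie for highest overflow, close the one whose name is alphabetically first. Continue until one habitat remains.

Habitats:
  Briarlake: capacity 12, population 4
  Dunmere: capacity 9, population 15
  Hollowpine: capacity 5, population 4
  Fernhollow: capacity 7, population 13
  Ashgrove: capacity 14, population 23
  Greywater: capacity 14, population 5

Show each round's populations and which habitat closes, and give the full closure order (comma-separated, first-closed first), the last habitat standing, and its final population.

Closure order: Ashgrove, Dunmere, Fernhollow, Hollowpine, Briarlake
Last habitat: Greywater with 64 animals

Round 1: Ashgrove=23 Briarlake=4 Dunmere=15 Fernhollow=13 Greywater=5 Hollowpine=4 → close Ashgrove (overflow 9)
  23÷5 = 4 each, +1 to first 3
Round 2: Briarlake=9 Dunmere=20 Fernhollow=18 Greywater=9 Hollowpine=8 → close Dunmere (overflow 11)
  20÷4 = 5 each, +1 to first 0
Round 3: Briarlake=14 Fernhollow=23 Greywater=14 Hollowpine=13 → close Fernhollow (overflow 16)
  23÷3 = 7 each, +1 to first 2
Round 4: Briarlake=22 Greywater=22 Hollowpine=20 → close Hollowpine (overflow 15)
  20÷2 = 10 each, +1 to first 0
Round 5: Briarlake=32 Greywater=32 → close Briarlake (overflow 20)
  32÷1 = 32 each, +1 to first 0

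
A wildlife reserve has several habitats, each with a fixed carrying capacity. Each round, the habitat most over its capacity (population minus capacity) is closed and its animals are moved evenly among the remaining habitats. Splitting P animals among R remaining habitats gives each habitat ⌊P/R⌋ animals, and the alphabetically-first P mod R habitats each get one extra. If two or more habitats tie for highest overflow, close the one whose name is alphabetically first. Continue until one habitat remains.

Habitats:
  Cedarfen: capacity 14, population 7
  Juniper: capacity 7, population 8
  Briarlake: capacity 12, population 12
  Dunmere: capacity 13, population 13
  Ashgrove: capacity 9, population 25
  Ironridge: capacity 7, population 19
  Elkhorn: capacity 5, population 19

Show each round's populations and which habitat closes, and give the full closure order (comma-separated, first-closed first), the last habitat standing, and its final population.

Closure order: Ashgrove, Elkhorn, Ironridge, Briarlake, Dunmere, Juniper
Last habitat: Cedarfen with 103 animals

Round 1: Ashgrove=25 Briarlake=12 Cedarfen=7 Dunmere=13 Elkhorn=19 Ironridge=19 Juniper=8 → close Ashgrove (overflow 16)
  25÷6 = 4 each, +1 to first 1
Round 2: Briarlake=17 Cedarfen=11 Dunmere=17 Elkhorn=23 Ironridge=23 Juniper=12 → close Elkhorn (overflow 18)
  23÷5 = 4 each, +1 to first 3
Round 3: Briarlake=22 Cedarfen=16 Dunmere=22 Ironridge=27 Juniper=16 → close Ironridge (overflow 20)
  27÷4 = 6 each, +1 to first 3
Round 4: Briarlake=29 Cedarfen=23 Dunmere=29 Juniper=22 → close Briarlake (overflow 17)
  29÷3 = 9 each, +1 to first 2
Round 5: Cedarfen=33 Dunmere=39 Juniper=31 → close Dunmere (overflow 26)
  39÷2 = 19 each, +1 to first 1
Round 6: Cedarfen=53 Juniper=50 → close Juniper (overflow 43)
  50÷1 = 50 each, +1 to first 0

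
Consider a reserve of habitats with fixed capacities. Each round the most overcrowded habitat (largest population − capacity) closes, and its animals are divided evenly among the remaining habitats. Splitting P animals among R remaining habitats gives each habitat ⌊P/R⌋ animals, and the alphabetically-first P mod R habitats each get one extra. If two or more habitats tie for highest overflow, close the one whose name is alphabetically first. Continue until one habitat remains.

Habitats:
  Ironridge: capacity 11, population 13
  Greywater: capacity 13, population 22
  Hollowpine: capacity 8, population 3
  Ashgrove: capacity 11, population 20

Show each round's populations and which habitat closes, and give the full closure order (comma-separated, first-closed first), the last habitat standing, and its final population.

Closure order: Ashgrove, Greywater, Ironridge
Last habitat: Hollowpine with 58 animals

Round 1: Ashgrove=20 Greywater=22 Hollowpine=3 Ironridge=13 → close Ashgrove (overflow 9)
  20÷3 = 6 each, +1 to first 2
Round 2: Greywater=29 Hollowpine=10 Ironridge=19 → close Greywater (overflow 16)
  29÷2 = 14 each, +1 to first 1
Round 3: Hollowpine=25 Ironridge=33 → close Ironridge (overflow 22)
  33÷1 = 33 each, +1 to first 0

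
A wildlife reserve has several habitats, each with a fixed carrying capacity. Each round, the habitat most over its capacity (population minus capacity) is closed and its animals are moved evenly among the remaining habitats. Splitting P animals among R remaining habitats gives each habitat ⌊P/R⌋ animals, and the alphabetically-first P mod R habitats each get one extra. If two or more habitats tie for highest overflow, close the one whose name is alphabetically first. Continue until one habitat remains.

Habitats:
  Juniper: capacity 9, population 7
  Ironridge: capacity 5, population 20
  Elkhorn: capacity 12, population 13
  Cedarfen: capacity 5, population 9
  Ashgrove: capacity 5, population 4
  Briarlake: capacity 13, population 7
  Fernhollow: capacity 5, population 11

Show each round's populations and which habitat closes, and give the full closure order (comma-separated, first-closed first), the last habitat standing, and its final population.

Closure order: Ironridge, Fernhollow, Cedarfen, Elkhorn, Ashgrove, Briarlake
Last habitat: Juniper with 71 animals

Round 1: Ashgrove=4 Briarlake=7 Cedarfen=9 Elkhorn=13 Fernhollow=11 Ironridge=20 Juniper=7 → close Ironridge (overflow 15)
  20÷6 = 3 each, +1 to first 2
Round 2: Ashgrove=8 Briarlake=11 Cedarfen=12 Elkhorn=16 Fernhollow=14 Juniper=10 → close Fernhollow (overflow 9)
  14÷5 = 2 each, +1 to first 4
Round 3: Ashgrove=11 Briarlake=14 Cedarfen=15 Elkhorn=19 Juniper=12 → close Cedarfen (overflow 10)
  15÷4 = 3 each, +1 to first 3
Round 4: Ashgrove=15 Briarlake=18 Elkhorn=23 Juniper=15 → close Elkhorn (overflow 11)
  23÷3 = 7 each, +1 to first 2
Round 5: Ashgrove=23 Briarlake=26 Juniper=22 → close Ashgrove (overflow 18)
  23÷2 = 11 each, +1 to first 1
Round 6: Briarlake=38 Juniper=33 → close Briarlake (overflow 25)
  38÷1 = 38 each, +1 to first 0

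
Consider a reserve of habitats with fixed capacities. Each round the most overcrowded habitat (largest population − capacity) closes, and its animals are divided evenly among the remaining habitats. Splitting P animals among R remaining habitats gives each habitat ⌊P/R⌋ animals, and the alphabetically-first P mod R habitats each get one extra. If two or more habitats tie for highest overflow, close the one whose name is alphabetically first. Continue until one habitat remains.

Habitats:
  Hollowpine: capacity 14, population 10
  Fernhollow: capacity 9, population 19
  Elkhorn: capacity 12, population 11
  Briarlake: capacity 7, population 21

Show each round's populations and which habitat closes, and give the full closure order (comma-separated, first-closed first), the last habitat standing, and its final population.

Closure order: Briarlake, Fernhollow, Elkhorn
Last habitat: Hollowpine with 61 animals

Round 1: Briarlake=21 Elkhorn=11 Fernhollow=19 Hollowpine=10 → close Briarlake (overflow 14)
  21÷3 = 7 each, +1 to first 0
Round 2: Elkhorn=18 Fernhollow=26 Hollowpine=17 → close Fernhollow (overflow 17)
  26÷2 = 13 each, +1 to first 0
Round 3: Elkhorn=31 Hollowpine=30 → close Elkhorn (overflow 19)
  31÷1 = 31 each, +1 to first 0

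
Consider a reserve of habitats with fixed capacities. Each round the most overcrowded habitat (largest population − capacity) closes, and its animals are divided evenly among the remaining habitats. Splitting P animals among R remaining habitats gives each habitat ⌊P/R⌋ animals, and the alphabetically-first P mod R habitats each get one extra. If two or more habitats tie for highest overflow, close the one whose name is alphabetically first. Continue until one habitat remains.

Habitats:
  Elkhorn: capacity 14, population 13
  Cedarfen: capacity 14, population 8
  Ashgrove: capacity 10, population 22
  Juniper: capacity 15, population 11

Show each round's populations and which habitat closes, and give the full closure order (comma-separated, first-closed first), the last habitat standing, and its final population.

Closure order: Ashgrove, Elkhorn, Juniper
Last habitat: Cedarfen with 54 animals

Round 1: Ashgrove=22 Cedarfen=8 Elkhorn=13 Juniper=11 → close Ashgrove (overflow 12)
  22÷3 = 7 each, +1 to first 1
Round 2: Cedarfen=16 Elkhorn=20 Juniper=18 → close Elkhorn (overflow 6)
  20÷2 = 10 each, +1 to first 0
Round 3: Cedarfen=26 Juniper=28 → close Juniper (overflow 13)
  28÷1 = 28 each, +1 to first 0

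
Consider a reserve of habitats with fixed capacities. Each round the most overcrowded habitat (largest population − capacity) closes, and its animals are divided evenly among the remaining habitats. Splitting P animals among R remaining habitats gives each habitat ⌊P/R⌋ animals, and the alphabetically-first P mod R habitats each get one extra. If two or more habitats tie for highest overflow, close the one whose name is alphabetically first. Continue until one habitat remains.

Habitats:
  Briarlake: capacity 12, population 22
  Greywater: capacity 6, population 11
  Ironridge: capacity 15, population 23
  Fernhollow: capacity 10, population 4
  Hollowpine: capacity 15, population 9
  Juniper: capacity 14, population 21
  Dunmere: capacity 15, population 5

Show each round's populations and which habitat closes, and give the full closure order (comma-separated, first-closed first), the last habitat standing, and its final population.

Closure order: Briarlake, Ironridge, Juniper, Greywater, Fernhollow, Hollowpine
Last habitat: Dunmere with 95 animals

Round 1: Briarlake=22 Dunmere=5 Fernhollow=4 Greywater=11 Hollowpine=9 Ironridge=23 Juniper=21 → close Briarlake (overflow 10)
  22÷6 = 3 each, +1 to first 4
Round 2: Dunmere=9 Fernhollow=8 Greywater=15 Hollowpine=13 Ironridge=26 Juniper=24 → close Ironridge (overflow 11)
  26÷5 = 5 each, +1 to first 1
Round 3: Dunmere=15 Fernhollow=13 Greywater=20 Hollowpine=18 Juniper=29 → close Juniper (overflow 15)
  29÷4 = 7 each, +1 to first 1
Round 4: Dunmere=23 Fernhollow=20 Greywater=27 Hollowpine=25 → close Greywater (overflow 21)
  27÷3 = 9 each, +1 to first 0
Round 5: Dunmere=32 Fernhollow=29 Hollowpine=34 → close Fernhollow (overflow 19)
  29÷2 = 14 each, +1 to first 1
Round 6: Dunmere=47 Hollowpine=48 → close Hollowpine (overflow 33)
  48÷1 = 48 each, +1 to first 0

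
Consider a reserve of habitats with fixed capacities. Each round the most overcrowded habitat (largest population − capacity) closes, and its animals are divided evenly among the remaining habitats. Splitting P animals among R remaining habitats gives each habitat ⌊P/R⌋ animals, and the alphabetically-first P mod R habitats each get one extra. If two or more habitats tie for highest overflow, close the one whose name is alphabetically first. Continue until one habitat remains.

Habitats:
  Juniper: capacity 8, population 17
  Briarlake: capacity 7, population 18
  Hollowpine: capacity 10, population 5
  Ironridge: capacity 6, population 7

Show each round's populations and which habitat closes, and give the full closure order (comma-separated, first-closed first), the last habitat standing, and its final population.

Closure order: Briarlake, Juniper, Ironridge
Last habitat: Hollowpine with 47 animals

Round 1: Briarlake=18 Hollowpine=5 Ironridge=7 Juniper=17 → close Briarlake (overflow 11)
  18÷3 = 6 each, +1 to first 0
Round 2: Hollowpine=11 Ironridge=13 Juniper=23 → close Juniper (overflow 15)
  23÷2 = 11 each, +1 to first 1
Round 3: Hollowpine=23 Ironridge=24 → close Ironridge (overflow 18)
  24÷1 = 24 each, +1 to first 0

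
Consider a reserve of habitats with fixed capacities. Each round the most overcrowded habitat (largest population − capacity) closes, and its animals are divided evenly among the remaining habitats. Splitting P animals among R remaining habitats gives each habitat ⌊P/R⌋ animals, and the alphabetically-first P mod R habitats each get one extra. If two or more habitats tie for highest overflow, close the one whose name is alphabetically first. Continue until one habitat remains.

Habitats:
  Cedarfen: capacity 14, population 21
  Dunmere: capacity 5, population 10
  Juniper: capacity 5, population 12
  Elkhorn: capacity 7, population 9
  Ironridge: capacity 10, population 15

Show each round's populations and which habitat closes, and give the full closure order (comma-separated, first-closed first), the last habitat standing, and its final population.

Closure order: Cedarfen, Juniper, Dunmere, Ironridge
Last habitat: Elkhorn with 67 animals

Round 1: Cedarfen=21 Dunmere=10 Elkhorn=9 Ironridge=15 Juniper=12 → close Cedarfen (overflow 7)
  21÷4 = 5 each, +1 to first 1
Round 2: Dunmere=16 Elkhorn=14 Ironridge=20 Juniper=17 → close Juniper (overflow 12)
  17÷3 = 5 each, +1 to first 2
Round 3: Dunmere=22 Elkhorn=20 Ironridge=25 → close Dunmere (overflow 17)
  22÷2 = 11 each, +1 to first 0
Round 4: Elkhorn=31 Ironridge=36 → close Ironridge (overflow 26)
  36÷1 = 36 each, +1 to first 0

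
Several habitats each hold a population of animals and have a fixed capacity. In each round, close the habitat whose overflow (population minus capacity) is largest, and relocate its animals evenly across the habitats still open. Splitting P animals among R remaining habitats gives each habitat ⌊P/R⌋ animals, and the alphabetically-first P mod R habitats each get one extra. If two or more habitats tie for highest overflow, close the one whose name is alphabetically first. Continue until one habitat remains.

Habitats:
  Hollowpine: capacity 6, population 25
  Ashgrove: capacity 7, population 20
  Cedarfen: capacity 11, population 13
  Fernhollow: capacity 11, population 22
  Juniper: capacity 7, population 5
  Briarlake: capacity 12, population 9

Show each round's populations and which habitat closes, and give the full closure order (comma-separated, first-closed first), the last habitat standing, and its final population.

Closure order: Hollowpine, Ashgrove, Fernhollow, Cedarfen, Briarlake
Last habitat: Juniper with 94 animals

Round 1: Ashgrove=20 Briarlake=9 Cedarfen=13 Fernhollow=22 Hollowpine=25 Juniper=5 → close Hollowpine (overflow 19)
  25÷5 = 5 each, +1 to first 0
Round 2: Ashgrove=25 Briarlake=14 Cedarfen=18 Fernhollow=27 Juniper=10 → close Ashgrove (overflow 18)
  25÷4 = 6 each, +1 to first 1
Round 3: Briarlake=21 Cedarfen=24 Fernhollow=33 Juniper=16 → close Fernhollow (overflow 22)
  33÷3 = 11 each, +1 to first 0
Round 4: Briarlake=32 Cedarfen=35 Juniper=27 → close Cedarfen (overflow 24)
  35÷2 = 17 each, +1 to first 1
Round 5: Briarlake=50 Juniper=44 → close Briarlake (overflow 38)
  50÷1 = 50 each, +1 to first 0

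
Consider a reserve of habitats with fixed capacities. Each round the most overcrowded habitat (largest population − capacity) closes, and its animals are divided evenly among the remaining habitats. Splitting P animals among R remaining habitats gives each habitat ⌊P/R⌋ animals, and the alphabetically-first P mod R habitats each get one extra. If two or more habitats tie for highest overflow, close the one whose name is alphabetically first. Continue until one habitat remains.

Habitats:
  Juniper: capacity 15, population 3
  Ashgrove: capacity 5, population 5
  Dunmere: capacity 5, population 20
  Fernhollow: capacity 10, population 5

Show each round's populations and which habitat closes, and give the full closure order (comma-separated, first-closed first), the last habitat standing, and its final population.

Round 1: Ashgrove=5 Dunmere=20 Fernhollow=5 Juniper=3 → close Dunmere (overflow 15)
  20÷3 = 6 each, +1 to first 2
Round 2: Ashgrove=12 Fernhollow=12 Juniper=9 → close Ashgrove (overflow 7)
  12÷2 = 6 each, +1 to first 0
Round 3: Fernhollow=18 Juniper=15 → close Fernhollow (overflow 8)
  18÷1 = 18 each, +1 to first 0

Closure order: Dunmere, Ashgrove, Fernhollow
Last habitat: Juniper with 33 animals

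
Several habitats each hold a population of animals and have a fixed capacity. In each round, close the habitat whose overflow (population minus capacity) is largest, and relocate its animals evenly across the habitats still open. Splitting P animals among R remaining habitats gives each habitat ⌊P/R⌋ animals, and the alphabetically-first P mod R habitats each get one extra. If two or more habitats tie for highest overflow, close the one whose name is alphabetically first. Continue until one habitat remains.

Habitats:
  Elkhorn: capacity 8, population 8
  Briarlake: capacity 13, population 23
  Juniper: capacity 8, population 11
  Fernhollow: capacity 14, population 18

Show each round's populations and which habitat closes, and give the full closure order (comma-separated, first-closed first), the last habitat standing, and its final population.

Closure order: Briarlake, Fernhollow, Juniper
Last habitat: Elkhorn with 60 animals

Round 1: Briarlake=23 Elkhorn=8 Fernhollow=18 Juniper=11 → close Briarlake (overflow 10)
  23÷3 = 7 each, +1 to first 2
Round 2: Elkhorn=16 Fernhollow=26 Juniper=18 → close Fernhollow (overflow 12)
  26÷2 = 13 each, +1 to first 0
Round 3: Elkhorn=29 Juniper=31 → close Juniper (overflow 23)
  31÷1 = 31 each, +1 to first 0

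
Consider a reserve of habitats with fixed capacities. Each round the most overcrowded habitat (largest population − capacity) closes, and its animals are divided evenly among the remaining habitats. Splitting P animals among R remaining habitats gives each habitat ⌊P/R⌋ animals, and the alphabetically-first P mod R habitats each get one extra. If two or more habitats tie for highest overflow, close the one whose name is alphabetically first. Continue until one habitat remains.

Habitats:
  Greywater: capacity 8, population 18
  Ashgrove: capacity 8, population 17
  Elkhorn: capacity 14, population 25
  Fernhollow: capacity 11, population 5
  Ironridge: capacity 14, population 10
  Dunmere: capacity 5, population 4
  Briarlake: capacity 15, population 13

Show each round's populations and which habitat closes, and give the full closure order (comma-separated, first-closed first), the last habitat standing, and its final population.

Round 1: Ashgrove=17 Briarlake=13 Dunmere=4 Elkhorn=25 Fernhollow=5 Greywater=18 Ironridge=10 → close Elkhorn (overflow 11)
  25÷6 = 4 each, +1 to first 1
Round 2: Ashgrove=22 Briarlake=17 Dunmere=8 Fernhollow=9 Greywater=22 Ironridge=14 → close Ashgrove (overflow 14)
  22÷5 = 4 each, +1 to first 2
Round 3: Briarlake=22 Dunmere=13 Fernhollow=13 Greywater=26 Ironridge=18 → close Greywater (overflow 18)
  26÷4 = 6 each, +1 to first 2
Round 4: Briarlake=29 Dunmere=20 Fernhollow=19 Ironridge=24 → close Dunmere (overflow 15)
  20÷3 = 6 each, +1 to first 2
Round 5: Briarlake=36 Fernhollow=26 Ironridge=30 → close Briarlake (overflow 21)
  36÷2 = 18 each, +1 to first 0
Round 6: Fernhollow=44 Ironridge=48 → close Ironridge (overflow 34)
  48÷1 = 48 each, +1 to first 0

Closure order: Elkhorn, Ashgrove, Greywater, Dunmere, Briarlake, Ironridge
Last habitat: Fernhollow with 92 animals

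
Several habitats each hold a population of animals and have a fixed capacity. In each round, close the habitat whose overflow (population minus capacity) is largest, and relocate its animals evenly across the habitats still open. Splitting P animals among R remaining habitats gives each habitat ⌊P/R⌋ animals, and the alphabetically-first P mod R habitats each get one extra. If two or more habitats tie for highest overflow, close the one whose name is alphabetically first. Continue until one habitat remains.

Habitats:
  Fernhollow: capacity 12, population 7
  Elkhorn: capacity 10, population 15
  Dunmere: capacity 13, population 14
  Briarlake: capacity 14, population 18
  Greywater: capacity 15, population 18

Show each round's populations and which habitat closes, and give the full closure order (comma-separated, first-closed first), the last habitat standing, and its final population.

Round 1: Briarlake=18 Dunmere=14 Elkhorn=15 Fernhollow=7 Greywater=18 → close Elkhorn (overflow 5)
  15÷4 = 3 each, +1 to first 3
Round 2: Briarlake=22 Dunmere=18 Fernhollow=11 Greywater=21 → close Briarlake (overflow 8)
  22÷3 = 7 each, +1 to first 1
Round 3: Dunmere=26 Fernhollow=18 Greywater=28 → close Dunmere (overflow 13)
  26÷2 = 13 each, +1 to first 0
Round 4: Fernhollow=31 Greywater=41 → close Greywater (overflow 26)
  41÷1 = 41 each, +1 to first 0

Closure order: Elkhorn, Briarlake, Dunmere, Greywater
Last habitat: Fernhollow with 72 animals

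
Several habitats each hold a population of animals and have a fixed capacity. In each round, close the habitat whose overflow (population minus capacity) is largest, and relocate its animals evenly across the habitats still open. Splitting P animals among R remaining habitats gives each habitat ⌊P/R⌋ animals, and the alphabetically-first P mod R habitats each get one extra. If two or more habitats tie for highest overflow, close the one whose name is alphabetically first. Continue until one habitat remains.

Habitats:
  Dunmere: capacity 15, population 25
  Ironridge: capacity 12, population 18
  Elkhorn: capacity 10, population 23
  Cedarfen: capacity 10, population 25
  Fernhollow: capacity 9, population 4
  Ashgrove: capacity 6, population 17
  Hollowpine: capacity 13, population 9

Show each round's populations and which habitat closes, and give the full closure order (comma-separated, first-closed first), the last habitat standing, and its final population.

Closure order: Cedarfen, Elkhorn, Ashgrove, Dunmere, Ironridge, Hollowpine
Last habitat: Fernhollow with 121 animals

Round 1: Ashgrove=17 Cedarfen=25 Dunmere=25 Elkhorn=23 Fernhollow=4 Hollowpine=9 Ironridge=18 → close Cedarfen (overflow 15)
  25÷6 = 4 each, +1 to first 1
Round 2: Ashgrove=22 Dunmere=29 Elkhorn=27 Fernhollow=8 Hollowpine=13 Ironridge=22 → close Elkhorn (overflow 17)
  27÷5 = 5 each, +1 to first 2
Round 3: Ashgrove=28 Dunmere=35 Fernhollow=13 Hollowpine=18 Ironridge=27 → close Ashgrove (overflow 22)
  28÷4 = 7 each, +1 to first 0
Round 4: Dunmere=42 Fernhollow=20 Hollowpine=25 Ironridge=34 → close Dunmere (overflow 27)
  42÷3 = 14 each, +1 to first 0
Round 5: Fernhollow=34 Hollowpine=39 Ironridge=48 → close Ironridge (overflow 36)
  48÷2 = 24 each, +1 to first 0
Round 6: Fernhollow=58 Hollowpine=63 → close Hollowpine (overflow 50)
  63÷1 = 63 each, +1 to first 0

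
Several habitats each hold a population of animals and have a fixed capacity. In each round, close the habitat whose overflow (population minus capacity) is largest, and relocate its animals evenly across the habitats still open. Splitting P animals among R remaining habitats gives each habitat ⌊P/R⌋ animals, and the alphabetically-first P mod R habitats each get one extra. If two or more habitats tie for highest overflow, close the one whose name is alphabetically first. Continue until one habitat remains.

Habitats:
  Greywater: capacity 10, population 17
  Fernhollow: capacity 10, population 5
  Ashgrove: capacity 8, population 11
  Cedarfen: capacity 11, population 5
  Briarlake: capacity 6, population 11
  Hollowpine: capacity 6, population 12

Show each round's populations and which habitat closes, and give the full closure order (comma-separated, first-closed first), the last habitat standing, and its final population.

Closure order: Greywater, Briarlake, Hollowpine, Ashgrove, Cedarfen
Last habitat: Fernhollow with 61 animals

Round 1: Ashgrove=11 Briarlake=11 Cedarfen=5 Fernhollow=5 Greywater=17 Hollowpine=12 → close Greywater (overflow 7)
  17÷5 = 3 each, +1 to first 2
Round 2: Ashgrove=15 Briarlake=15 Cedarfen=8 Fernhollow=8 Hollowpine=15 → close Briarlake (overflow 9)
  15÷4 = 3 each, +1 to first 3
Round 3: Ashgrove=19 Cedarfen=12 Fernhollow=12 Hollowpine=18 → close Hollowpine (overflow 12)
  18÷3 = 6 each, +1 to first 0
Round 4: Ashgrove=25 Cedarfen=18 Fernhollow=18 → close Ashgrove (overflow 17)
  25÷2 = 12 each, +1 to first 1
Round 5: Cedarfen=31 Fernhollow=30 → close Cedarfen (overflow 20)
  31÷1 = 31 each, +1 to first 0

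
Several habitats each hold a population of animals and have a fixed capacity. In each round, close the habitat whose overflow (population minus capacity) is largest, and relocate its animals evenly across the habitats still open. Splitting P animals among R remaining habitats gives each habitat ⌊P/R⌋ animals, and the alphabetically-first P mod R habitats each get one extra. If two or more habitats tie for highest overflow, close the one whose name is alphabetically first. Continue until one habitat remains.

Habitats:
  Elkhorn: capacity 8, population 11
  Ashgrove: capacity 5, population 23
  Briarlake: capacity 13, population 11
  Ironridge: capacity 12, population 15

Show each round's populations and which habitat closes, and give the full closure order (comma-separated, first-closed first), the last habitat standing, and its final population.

Round 1: Ashgrove=23 Briarlake=11 Elkhorn=11 Ironridge=15 → close Ashgrove (overflow 18)
  23÷3 = 7 each, +1 to first 2
Round 2: Briarlake=19 Elkhorn=19 Ironridge=22 → close Elkhorn (overflow 11)
  19÷2 = 9 each, +1 to first 1
Round 3: Briarlake=29 Ironridge=31 → close Ironridge (overflow 19)
  31÷1 = 31 each, +1 to first 0

Closure order: Ashgrove, Elkhorn, Ironridge
Last habitat: Briarlake with 60 animals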